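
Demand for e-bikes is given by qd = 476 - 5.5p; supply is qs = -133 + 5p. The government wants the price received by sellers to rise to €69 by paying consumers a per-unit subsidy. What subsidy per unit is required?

Required subsidy s = €21 per unit

At a seller price of 69, quantity supplied is -133 + 5·69 = 212.
Buyers absorb 212 only when they pay pb with 476 − 5.5·pb = 212, i.e. pb = 48.
s = ps − pb = 69 − 48 = 21.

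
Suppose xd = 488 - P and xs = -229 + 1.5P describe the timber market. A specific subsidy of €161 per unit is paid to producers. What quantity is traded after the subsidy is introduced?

x' = 297.8

Pre-subsidy: 488 - P = -229 + 1.5P gives P* = 286.8, x* = 201.2.
With the subsidy, sellers receive Ps = Pb + 161 for each unit, where Pb is the price buyers pay.
Supply in terms of Pb becomes xs = -229 + 1.5(Pb + 161) = 12.5 + 1.5Pb. Setting this equal to demand: 488 - Pb = 12.5 + 1.5Pb, so Pb = 190.2.
Sellers receive Ps = 190.2 + 161 = 351.2; x' = 488 − 1·190.2 = 297.8.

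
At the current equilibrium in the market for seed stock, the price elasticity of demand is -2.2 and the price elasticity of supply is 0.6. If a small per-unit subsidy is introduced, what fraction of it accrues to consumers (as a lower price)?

For a small subsidy around the equilibrium, the benefit split depends on the relative slopes, which at a point are proportional to the elasticities.
Buyer share = εs/(εs + |εd|) = 0.6/(0.6 + 2.2) = 3/14; seller share = |εd|/(εs + |εd|) = 11/14.

Consumer share = 3/14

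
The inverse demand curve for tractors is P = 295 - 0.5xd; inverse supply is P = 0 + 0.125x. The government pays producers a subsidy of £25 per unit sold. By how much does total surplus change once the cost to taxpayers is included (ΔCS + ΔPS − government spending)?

Pre-subsidy: 295 - 0.5x = 0 + 0.125x gives x* = 472 and P* = 59.
With the subsidy, sellers receive Ps = Pb + 25 for each unit, where Pb is the price buyers pay.
On the curves, Pb = 295 - 0.5x and Ps = 0 + 0.125x; the wedge Ps − Pb = 25 gives 0 + 0.125x − (295 - 0.5x) = 25, so x' = 512.
Then Pb = 295 − 0.5·512 = 39 and Ps = 0 + 0.125·512 = 64.
ΔCS = ½(472 + 512)(59 − 39) = 9840; ΔPS = ½(472 + 512)(64 − 59) = 2460.
Government spending = 25 × 512 = 12800.
Net change = 9840 + 2460 − 12800 = -500. The loss equals the DWL triangle ½·25·40.

Net change in total surplus = -£500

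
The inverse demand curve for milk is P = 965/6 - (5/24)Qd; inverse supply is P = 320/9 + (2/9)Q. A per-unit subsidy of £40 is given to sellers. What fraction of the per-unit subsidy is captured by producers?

Pre-subsidy: 965/6 - (5/24)Q = 320/9 + (2/9)Q gives Q* = 9020/31 and P* = 9320/93.
With the subsidy, sellers receive Ps = Pb + 40 for each unit, where Pb is the price buyers pay.
On the curves, Pb = 965/6 - (5/24)Q and Ps = 320/9 + (2/9)Q; the wedge Ps − Pb = 40 gives 320/9 + (2/9)Q − (965/6 - (5/24)Q) = 40, so Q' = 11900/31.
Then Pb = 965/6 − (5/24)·(11900/31) = 7520/93 and Ps = 320/9 + (2/9)·(11900/31) = 11240/93.
Buyers' price falls by P* − Pb = 9320/93 − 7520/93 = 600/31; sellers' price rises by Ps − P* = 11240/93 − 9320/93 = 640/31.
So producers capture (640/31)/40 = 16/31 of each unit of subsidy.

Producer share = 16/31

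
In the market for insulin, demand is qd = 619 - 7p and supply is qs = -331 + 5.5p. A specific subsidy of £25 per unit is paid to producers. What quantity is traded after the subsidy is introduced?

q' = 164

Pre-subsidy: 619 - 7p = -331 + 5.5p gives p* = 76, q* = 87.
With the subsidy, sellers receive ps = pb + 25 for each unit, where pb is the price buyers pay.
Supply in terms of pb becomes qs = -331 + 5.5(pb + 25) = -193.5 + 5.5pb. Setting this equal to demand: 619 - 7pb = -193.5 + 5.5pb, so pb = 65.
Sellers receive ps = 65 + 25 = 90; q' = 619 − 7·65 = 164.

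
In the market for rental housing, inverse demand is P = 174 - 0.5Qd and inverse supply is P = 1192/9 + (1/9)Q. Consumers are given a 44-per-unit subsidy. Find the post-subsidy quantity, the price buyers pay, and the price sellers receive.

Q' = 140; buyers pay 104; sellers receive 148

Pre-subsidy: 174 - 0.5Q = 1192/9 + (1/9)Q gives Q* = 68 and P* = 140.
With the rebate, buyers effectively pay Pb = Ps − 44, where Ps is the price sellers receive.
On the curves, Pb = 174 - 0.5Q and Ps = 1192/9 + (1/9)Q; the wedge Ps − Pb = 44 gives 1192/9 + (1/9)Q − (174 - 0.5Q) = 44, so Q' = 140.
Then Pb = 174 − 0.5·140 = 104 and Ps = 1192/9 + (1/9)·140 = 148.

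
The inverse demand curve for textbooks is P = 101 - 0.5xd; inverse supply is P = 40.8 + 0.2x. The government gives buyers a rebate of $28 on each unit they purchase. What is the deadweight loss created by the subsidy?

Pre-subsidy: 101 - 0.5x = 40.8 + 0.2x gives x* = 86 and P* = 58.
With the rebate, buyers effectively pay Pb = Ps − 28, where Ps is the price sellers receive.
On the curves, Pb = 101 - 0.5x and Ps = 40.8 + 0.2x; the wedge Ps − Pb = 28 gives 40.8 + 0.2x − (101 - 0.5x) = 28, so x' = 126.
Then Pb = 101 − 0.5·126 = 38 and Ps = 40.8 + 0.2·126 = 66.
The subsidy expands output by 126 − 86 = 40 past the efficient level; on those units the gap between marginal cost and willingness to pay runs from 0 up to 28.
DWL = ½ × 28 × 40 = 560.

Deadweight loss = $560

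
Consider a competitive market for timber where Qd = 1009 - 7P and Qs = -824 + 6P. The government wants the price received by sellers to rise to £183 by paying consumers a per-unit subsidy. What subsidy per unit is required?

Required subsidy s = £78 per unit

At a seller price of 183, quantity supplied is -824 + 6·183 = 274.
Buyers absorb 274 only when they pay Pb with 1009 − 7·Pb = 274, i.e. Pb = 105.
s = Ps − Pb = 183 − 105 = 78.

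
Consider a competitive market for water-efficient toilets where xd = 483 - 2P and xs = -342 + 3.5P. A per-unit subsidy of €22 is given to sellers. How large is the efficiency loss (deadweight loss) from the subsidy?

Pre-subsidy: 483 - 2P = -342 + 3.5P gives P* = 150, x* = 183.
With the subsidy, sellers receive Ps = Pb + 22 for each unit, where Pb is the price buyers pay.
Supply in terms of Pb becomes xs = -342 + 3.5(Pb + 22) = -265 + 3.5Pb. Setting this equal to demand: 483 - 2Pb = -265 + 3.5Pb, so Pb = 136.
Sellers receive Ps = 136 + 22 = 158; x' = 483 − 2·136 = 211.
The subsidy expands output by 211 − 183 = 28 past the efficient level; on those units the gap between marginal cost and willingness to pay runs from 0 up to 22.
DWL = ½ × 22 × 28 = 308.

Deadweight loss = €308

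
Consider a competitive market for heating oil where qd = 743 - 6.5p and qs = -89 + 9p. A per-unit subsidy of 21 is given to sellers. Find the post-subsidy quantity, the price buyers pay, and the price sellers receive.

Pre-subsidy: 743 - 6.5p = -89 + 9p gives p* = 1664/31, q* = 12217/31.
With the subsidy, sellers receive ps = pb + 21 for each unit, where pb is the price buyers pay.
Supply in terms of pb becomes qs = -89 + 9(pb + 21) = 100 + 9pb. Setting this equal to demand: 743 - 6.5pb = 100 + 9pb, so pb = 1286/31.
Sellers receive ps = 1286/31 + 21 = 1937/31; q' = 743 − 6.5·(1286/31) = 14674/31.

q' = 14674/31; buyers pay 1286/31; sellers receive 1937/31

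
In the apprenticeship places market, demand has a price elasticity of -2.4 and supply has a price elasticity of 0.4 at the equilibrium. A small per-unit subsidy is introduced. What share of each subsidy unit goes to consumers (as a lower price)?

For a small subsidy around the equilibrium, the benefit split depends on the relative slopes, which at a point are proportional to the elasticities.
Buyer share = εs/(εs + |εd|) = 0.4/(0.4 + 2.4) = 1/7; seller share = |εd|/(εs + |εd|) = 6/7.

Consumer share = 1/7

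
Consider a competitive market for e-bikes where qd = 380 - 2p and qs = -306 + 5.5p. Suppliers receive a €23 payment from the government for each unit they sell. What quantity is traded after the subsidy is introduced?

q' = 230.8

Pre-subsidy: 380 - 2p = -306 + 5.5p gives p* = 1372/15, q* = 2956/15.
With the subsidy, sellers receive ps = pb + 23 for each unit, where pb is the price buyers pay.
Supply in terms of pb becomes qs = -306 + 5.5(pb + 23) = -179.5 + 5.5pb. Setting this equal to demand: 380 - 2pb = -179.5 + 5.5pb, so pb = 74.6.
Sellers receive ps = 74.6 + 23 = 97.6; q' = 380 − 2·74.6 = 230.8.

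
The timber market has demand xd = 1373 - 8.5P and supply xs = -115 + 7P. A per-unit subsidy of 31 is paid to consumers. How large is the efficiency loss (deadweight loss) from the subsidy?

Pre-subsidy: 1373 - 8.5P = -115 + 7P gives P* = 96, x* = 557.
With the rebate, buyers effectively pay Pb = Ps − 31, where Ps is the price sellers receive.
Demand in terms of Ps becomes xd = 1373 − 8.5(Ps − 31) = 1636.5 - 8.5Ps. Setting this equal to supply: 1636.5 - 8.5Ps = -115 + 7Ps, so Ps = 113.
Buyers pay Pb = 113 − 31 = 82; x' = -115 + 7·113 = 676.
The subsidy expands output by 676 − 557 = 119 past the efficient level; on those units the gap between marginal cost and willingness to pay runs from 0 up to 31.
DWL = ½ × 31 × 119 = 1844.5.

Deadweight loss = 1844.5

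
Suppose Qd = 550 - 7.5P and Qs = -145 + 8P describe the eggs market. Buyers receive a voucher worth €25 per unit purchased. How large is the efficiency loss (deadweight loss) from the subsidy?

Pre-subsidy: 550 - 7.5P = -145 + 8P gives P* = 1390/31, Q* = 6625/31.
With the rebate, buyers effectively pay Pb = Ps − 25, where Ps is the price sellers receive.
Demand in terms of Ps becomes Qd = 550 − 7.5(Ps − 25) = 737.5 - 7.5Ps. Setting this equal to supply: 737.5 - 7.5Ps = -145 + 8Ps, so Ps = 1765/31.
Buyers pay Pb = 1765/31 − 25 = 990/31; Q' = -145 + 8·(1765/31) = 9625/31.
The subsidy expands output by 9625/31 − 6625/31 = 3000/31 past the efficient level; on those units the gap between marginal cost and willingness to pay runs from 0 up to 25.
DWL = ½ × 25 × 3000/31 = 37500/31.

Deadweight loss = 37500/31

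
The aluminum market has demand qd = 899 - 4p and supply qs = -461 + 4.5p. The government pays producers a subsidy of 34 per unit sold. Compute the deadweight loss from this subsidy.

Deadweight loss = 1224

Pre-subsidy: 899 - 4p = -461 + 4.5p gives p* = 160, q* = 259.
With the subsidy, sellers receive ps = pb + 34 for each unit, where pb is the price buyers pay.
Supply in terms of pb becomes qs = -461 + 4.5(pb + 34) = -308 + 4.5pb. Setting this equal to demand: 899 - 4pb = -308 + 4.5pb, so pb = 142.
Sellers receive ps = 142 + 34 = 176; q' = 899 − 4·142 = 331.
The subsidy expands output by 331 − 259 = 72 past the efficient level; on those units the gap between marginal cost and willingness to pay runs from 0 up to 34.
DWL = ½ × 34 × 72 = 1224.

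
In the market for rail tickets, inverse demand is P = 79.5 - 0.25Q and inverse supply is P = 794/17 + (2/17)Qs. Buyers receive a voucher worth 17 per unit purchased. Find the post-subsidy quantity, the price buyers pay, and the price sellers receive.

Q' = 135.44; buyers pay 45.64; sellers receive 62.64

Pre-subsidy: 79.5 - 0.25Q = 794/17 + (2/17)Q gives Q* = 89.2 and P* = 57.2.
With the rebate, buyers effectively pay Pb = Ps − 17, where Ps is the price sellers receive.
On the curves, Pb = 79.5 - 0.25Q and Ps = 794/17 + (2/17)Q; the wedge Ps − Pb = 17 gives 794/17 + (2/17)Q − (79.5 - 0.25Q) = 17, so Q' = 135.44.
Then Pb = 79.5 − 0.25·135.44 = 45.64 and Ps = 794/17 + (2/17)·135.44 = 62.64.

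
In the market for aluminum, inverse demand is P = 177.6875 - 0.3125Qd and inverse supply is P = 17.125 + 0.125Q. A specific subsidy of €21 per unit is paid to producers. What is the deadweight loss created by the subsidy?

Deadweight loss = €504

Pre-subsidy: 177.6875 - 0.3125Q = 17.125 + 0.125Q gives Q* = 367 and P* = 63.
With the subsidy, sellers receive Ps = Pb + 21 for each unit, where Pb is the price buyers pay.
On the curves, Pb = 177.6875 - 0.3125Q and Ps = 17.125 + 0.125Q; the wedge Ps − Pb = 21 gives 17.125 + 0.125Q − (177.6875 - 0.3125Q) = 21, so Q' = 415.
Then Pb = 177.6875 − 0.3125·415 = 48 and Ps = 17.125 + 0.125·415 = 69.
The subsidy expands output by 415 − 367 = 48 past the efficient level; on those units the gap between marginal cost and willingness to pay runs from 0 up to 21.
DWL = ½ × 21 × 48 = 504.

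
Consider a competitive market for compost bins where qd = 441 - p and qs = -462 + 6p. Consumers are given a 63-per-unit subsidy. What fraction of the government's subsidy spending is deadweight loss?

Pre-subsidy: 441 - p = -462 + 6p gives p* = 129, q* = 312.
With the rebate, buyers effectively pay pb = ps − 63, where ps is the price sellers receive.
Demand in terms of ps becomes qd = 441 − 1(ps − 63) = 504 - ps. Setting this equal to supply: 504 - ps = -462 + 6ps, so ps = 138.
Buyers pay pb = 138 − 63 = 75; q' = -462 + 6·138 = 366.
ΔCS = ½(312 + 366)(129 − 75) = 18306; ΔPS = ½(312 + 366)(138 − 129) = 3051.
Government spending = 63 × 366 = 23058.
DWL = ½ × 63 × (366 − 312) = 1701; fraction = 1701 / 23058 = 9/122.

DWL / government spending = 9/122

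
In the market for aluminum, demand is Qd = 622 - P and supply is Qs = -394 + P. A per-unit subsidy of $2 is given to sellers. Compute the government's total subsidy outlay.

Pre-subsidy: 622 - P = -394 + P gives P* = 508, Q* = 114.
With the subsidy, sellers receive Ps = Pb + 2 for each unit, where Pb is the price buyers pay.
Supply in terms of Pb becomes Qs = -394 + 1(Pb + 2) = -392 + Pb. Setting this equal to demand: 622 - Pb = -392 + Pb, so Pb = 507.
Sellers receive Ps = 507 + 2 = 509; Q' = 622 − 1·507 = 115.
Government outlay = subsidy × quantity = 2 × 115 = 230.

Government cost = $230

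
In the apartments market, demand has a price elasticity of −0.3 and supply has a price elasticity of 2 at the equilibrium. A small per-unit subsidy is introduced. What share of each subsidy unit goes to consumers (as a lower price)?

For a small subsidy around the equilibrium, the benefit split depends on the relative slopes, which at a point are proportional to the elasticities.
Buyer share = εs/(εs + |εd|) = 2/(2 + 0.3) = 20/23; seller share = |εd|/(εs + |εd|) = 3/23.

Consumer share = 20/23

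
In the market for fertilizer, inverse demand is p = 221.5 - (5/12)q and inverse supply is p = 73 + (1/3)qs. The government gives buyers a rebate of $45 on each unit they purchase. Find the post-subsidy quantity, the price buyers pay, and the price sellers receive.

Pre-subsidy: 221.5 - (5/12)q = 73 + (1/3)q gives q* = 198 and p* = 139.
With the rebate, buyers effectively pay pb = ps − 45, where ps is the price sellers receive.
On the curves, pb = 221.5 - (5/12)q and ps = 73 + (1/3)q; the wedge ps − pb = 45 gives 73 + (1/3)q − (221.5 - (5/12)q) = 45, so q' = 258.
Then pb = 221.5 − (5/12)·258 = 114 and ps = 73 + (1/3)·258 = 159.

q' = 258; buyers pay $114; sellers receive $159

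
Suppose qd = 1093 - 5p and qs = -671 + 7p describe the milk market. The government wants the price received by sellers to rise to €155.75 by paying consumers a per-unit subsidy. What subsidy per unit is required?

At a seller price of 155.75, quantity supplied is -671 + 7·155.75 = 419.25.
Buyers absorb 419.25 only when they pay pb with 1093 − 5·pb = 419.25, i.e. pb = 134.75.
s = ps − pb = 155.75 − 134.75 = 21.

Required subsidy s = €21 per unit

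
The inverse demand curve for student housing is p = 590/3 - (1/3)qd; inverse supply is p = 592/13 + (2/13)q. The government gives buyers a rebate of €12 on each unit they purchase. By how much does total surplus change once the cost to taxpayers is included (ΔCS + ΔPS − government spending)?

Pre-subsidy: 590/3 - (1/3)q = 592/13 + (2/13)q gives q* = 5894/19 and p* = 1772/19.
With the rebate, buyers effectively pay pb = ps − 12, where ps is the price sellers receive.
On the curves, pb = 590/3 - (1/3)q and ps = 592/13 + (2/13)q; the wedge ps − pb = 12 gives 592/13 + (2/13)q − (590/3 - (1/3)q) = 12, so q' = 6362/19.
Then pb = 590/3 − (1/3)·(6362/19) = 1616/19 and ps = 592/13 + (2/13)·(6362/19) = 1844/19.
ΔCS = ½(5894/19 + 6362/19)(1772/19 − 1616/19) = 955968/361; ΔPS = ½(5894/19 + 6362/19)(1844/19 − 1772/19) = 441216/361.
Government spending = 12 × 6362/19 = 76344/19.
Net change = 955968/361 + 441216/361 − 76344/19 = -2808/19. The loss equals the DWL triangle ½·12·468/19.

Net change in total surplus = -2808/19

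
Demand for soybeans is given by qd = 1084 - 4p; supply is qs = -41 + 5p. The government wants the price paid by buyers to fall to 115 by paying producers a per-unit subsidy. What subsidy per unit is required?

At a buyer price of 115, quantity demanded is 1084 − 4·115 = 624.
Sellers supply 624 only when they receive ps with -41 + 5·ps = 624, i.e. ps = 133.
s = ps − pb = 133 − 115 = 18.

Required subsidy s = 18 per unit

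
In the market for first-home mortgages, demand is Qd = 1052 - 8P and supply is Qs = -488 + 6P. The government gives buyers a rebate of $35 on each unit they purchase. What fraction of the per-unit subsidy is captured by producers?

Pre-subsidy: 1052 - 8P = -488 + 6P gives P* = 110, Q* = 172.
With the rebate, buyers effectively pay Pb = Ps − 35, where Ps is the price sellers receive.
Demand in terms of Ps becomes Qd = 1052 − 8(Ps − 35) = 1332 - 8Ps. Setting this equal to supply: 1332 - 8Ps = -488 + 6Ps, so Ps = 130.
Buyers pay Pb = 130 − 35 = 95; Q' = -488 + 6·130 = 292.
Buyers' price falls by P* − Pb = 110 − 95 = 15; sellers' price rises by Ps − P* = 130 − 110 = 20.
So producers capture 20/35 = 4/7 of each unit of subsidy.

Producer share = 4/7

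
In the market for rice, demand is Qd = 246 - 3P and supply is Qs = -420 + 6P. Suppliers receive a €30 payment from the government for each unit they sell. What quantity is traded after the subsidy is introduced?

Q' = 84

Pre-subsidy: 246 - 3P = -420 + 6P gives P* = 74, Q* = 24.
With the subsidy, sellers receive Ps = Pb + 30 for each unit, where Pb is the price buyers pay.
Supply in terms of Pb becomes Qs = -420 + 6(Pb + 30) = -240 + 6Pb. Setting this equal to demand: 246 - 3Pb = -240 + 6Pb, so Pb = 54.
Sellers receive Ps = 54 + 30 = 84; Q' = 246 − 3·54 = 84.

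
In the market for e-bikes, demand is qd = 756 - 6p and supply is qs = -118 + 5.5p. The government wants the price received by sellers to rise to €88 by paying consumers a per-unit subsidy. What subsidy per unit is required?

Required subsidy s = €23 per unit

At a seller price of 88, quantity supplied is -118 + 5.5·88 = 366.
Buyers absorb 366 only when they pay pb with 756 − 6·pb = 366, i.e. pb = 65.
s = ps − pb = 88 − 65 = 23.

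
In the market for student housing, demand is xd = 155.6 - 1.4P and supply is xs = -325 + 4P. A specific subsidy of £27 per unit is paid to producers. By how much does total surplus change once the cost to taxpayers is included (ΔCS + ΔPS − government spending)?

Pre-subsidy: 155.6 - 1.4P = -325 + 4P gives P* = 89, x* = 31.
With the subsidy, sellers receive Ps = Pb + 27 for each unit, where Pb is the price buyers pay.
Supply in terms of Pb becomes xs = -325 + 4(Pb + 27) = -217 + 4Pb. Setting this equal to demand: 155.6 - 1.4Pb = -217 + 4Pb, so Pb = 69.
Sellers receive Ps = 69 + 27 = 96; x' = 155.6 − 1.4·69 = 59.
ΔCS = ½(31 + 59)(89 − 69) = 900; ΔPS = ½(31 + 59)(96 − 89) = 315.
Government spending = 27 × 59 = 1593.
Net change = 900 + 315 − 1593 = -378. The loss equals the DWL triangle ½·27·28.

Net change in total surplus = -£378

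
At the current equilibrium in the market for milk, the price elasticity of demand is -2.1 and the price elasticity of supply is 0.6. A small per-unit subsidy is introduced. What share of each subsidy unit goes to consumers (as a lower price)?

For a small subsidy around the equilibrium, the benefit split depends on the relative slopes, which at a point are proportional to the elasticities.
Buyer share = εs/(εs + |εd|) = 0.6/(0.6 + 2.1) = 2/9; seller share = |εd|/(εs + |εd|) = 7/9.

Consumer share = 2/9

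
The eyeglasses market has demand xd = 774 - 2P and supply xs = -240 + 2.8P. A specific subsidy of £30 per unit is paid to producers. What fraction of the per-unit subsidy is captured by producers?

Pre-subsidy: 774 - 2P = -240 + 2.8P gives P* = 211.25, x* = 351.5.
With the subsidy, sellers receive Ps = Pb + 30 for each unit, where Pb is the price buyers pay.
Supply in terms of Pb becomes xs = -240 + 2.8(Pb + 30) = -156 + 2.8Pb. Setting this equal to demand: 774 - 2Pb = -156 + 2.8Pb, so Pb = 193.75.
Sellers receive Ps = 193.75 + 30 = 223.75; x' = 774 − 2·193.75 = 386.5.
Buyers' price falls by P* − Pb = 211.25 − 193.75 = 17.5; sellers' price rises by Ps − P* = 223.75 − 211.25 = 12.5.
So producers capture 12.5/30 = 5/12 of each unit of subsidy.

Producer share = 5/12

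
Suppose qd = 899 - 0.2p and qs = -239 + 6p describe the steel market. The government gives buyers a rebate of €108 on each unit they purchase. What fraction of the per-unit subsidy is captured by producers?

Pre-subsidy: 899 - 0.2p = -239 + 6p gives p* = 5690/31, q* = 26731/31.
With the rebate, buyers effectively pay pb = ps − 108, where ps is the price sellers receive.
Demand in terms of ps becomes qd = 899 − 0.2(ps − 108) = 920.6 - 0.2ps. Setting this equal to supply: 920.6 - 0.2ps = -239 + 6ps, so ps = 5798/31.
Buyers pay pb = 5798/31 − 108 = 2450/31; q' = -239 + 6·(5798/31) = 27379/31.
Buyers' price falls by p* − pb = 5690/31 − 2450/31 = 3240/31; sellers' price rises by ps − p* = 5798/31 − 5690/31 = 108/31.
So producers capture (108/31)/108 = 1/31 of each unit of subsidy.

Producer share = 1/31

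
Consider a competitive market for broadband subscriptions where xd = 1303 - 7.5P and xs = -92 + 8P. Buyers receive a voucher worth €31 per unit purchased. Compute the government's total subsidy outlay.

Government cost = €23188

Pre-subsidy: 1303 - 7.5P = -92 + 8P gives P* = 90, x* = 628.
With the rebate, buyers effectively pay Pb = Ps − 31, where Ps is the price sellers receive.
Demand in terms of Ps becomes xd = 1303 − 7.5(Ps − 31) = 1535.5 - 7.5Ps. Setting this equal to supply: 1535.5 - 7.5Ps = -92 + 8Ps, so Ps = 105.
Buyers pay Pb = 105 − 31 = 74; x' = -92 + 8·105 = 748.
Government outlay = subsidy × quantity = 31 × 748 = 23188.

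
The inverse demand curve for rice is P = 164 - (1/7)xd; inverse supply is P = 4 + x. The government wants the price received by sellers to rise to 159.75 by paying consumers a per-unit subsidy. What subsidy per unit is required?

At a seller price of 159.75, quantity supplied is -4 + 1·159.75 = 155.75.
Buyers absorb 155.75 only when they pay Pb = 164 − (1/7)·155.75 = 141.75.
s = Ps − Pb = 159.75 − 141.75 = 18.

Required subsidy s = 18 per unit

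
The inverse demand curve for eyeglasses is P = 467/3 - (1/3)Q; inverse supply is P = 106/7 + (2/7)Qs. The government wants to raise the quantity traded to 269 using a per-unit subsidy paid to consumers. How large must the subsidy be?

Required subsidy s = 26 per unit

At Q = 269, from the demand curve buyers pay Pb = 467/3 − (1/3)·269 = 66; from the supply curve sellers need Ps = 106/7 + (2/7)·269 = 92.
The subsidy must fill the gap: s = Ps − Pb = 92 − 66 = 26.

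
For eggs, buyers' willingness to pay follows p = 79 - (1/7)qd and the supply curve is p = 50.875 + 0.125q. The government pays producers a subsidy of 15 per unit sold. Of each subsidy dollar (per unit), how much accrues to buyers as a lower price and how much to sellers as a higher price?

Pre-subsidy: 79 - (1/7)q = 50.875 + 0.125q gives q* = 105 and p* = 64.
With the subsidy, sellers receive ps = pb + 15 for each unit, where pb is the price buyers pay.
On the curves, pb = 79 - (1/7)q and ps = 50.875 + 0.125q; the wedge ps − pb = 15 gives 50.875 + 0.125q − (79 - (1/7)q) = 15, so q' = 161.
Then pb = 79 − (1/7)·161 = 56 and ps = 50.875 + 0.125·161 = 71.
Buyers' price falls by p* − pb = 64 − 56 = 8; sellers' price rises by ps − p* = 71 − 64 = 7.

Buyers gain 8 per unit; sellers gain 7 per unit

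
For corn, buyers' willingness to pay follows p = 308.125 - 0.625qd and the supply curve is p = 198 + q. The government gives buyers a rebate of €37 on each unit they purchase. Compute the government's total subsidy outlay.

Government cost = 43549/13

Pre-subsidy: 308.125 - 0.625q = 198 + q gives q* = 881/13 and p* = 3455/13.
With the rebate, buyers effectively pay pb = ps − 37, where ps is the price sellers receive.
On the curves, pb = 308.125 - 0.625q and ps = 198 + q; the wedge ps − pb = 37 gives 198 + q − (308.125 - 0.625q) = 37, so q' = 1177/13.
Then pb = 308.125 − 0.625·(1177/13) = 3270/13 and ps = 198 + 1·(1177/13) = 3751/13.
Government outlay = subsidy × quantity = 37 × 1177/13 = 43549/13.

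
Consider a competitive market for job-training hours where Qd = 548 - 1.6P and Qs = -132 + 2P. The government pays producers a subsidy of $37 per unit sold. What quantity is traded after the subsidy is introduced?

Q' = 836/3

Pre-subsidy: 548 - 1.6P = -132 + 2P gives P* = 1700/9, Q* = 2212/9.
With the subsidy, sellers receive Ps = Pb + 37 for each unit, where Pb is the price buyers pay.
Supply in terms of Pb becomes Qs = -132 + 2(Pb + 37) = -58 + 2Pb. Setting this equal to demand: 548 - 1.6Pb = -58 + 2Pb, so Pb = 505/3.
Sellers receive Ps = 505/3 + 37 = 616/3; Q' = 548 − 1.6·(505/3) = 836/3.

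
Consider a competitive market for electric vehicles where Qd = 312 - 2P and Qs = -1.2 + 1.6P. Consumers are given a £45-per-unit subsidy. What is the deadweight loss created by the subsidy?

Deadweight loss = £900

Pre-subsidy: 312 - 2P = -1.2 + 1.6P gives P* = 87, Q* = 138.
With the rebate, buyers effectively pay Pb = Ps − 45, where Ps is the price sellers receive.
Demand in terms of Ps becomes Qd = 312 − 2(Ps − 45) = 402 - 2Ps. Setting this equal to supply: 402 - 2Ps = -1.2 + 1.6Ps, so Ps = 112.
Buyers pay Pb = 112 − 45 = 67; Q' = -1.2 + 1.6·112 = 178.
The subsidy expands output by 178 − 138 = 40 past the efficient level; on those units the gap between marginal cost and willingness to pay runs from 0 up to 45.
DWL = ½ × 45 × 40 = 900.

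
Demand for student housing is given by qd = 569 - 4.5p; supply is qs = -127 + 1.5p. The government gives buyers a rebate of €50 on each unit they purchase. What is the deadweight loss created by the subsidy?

Pre-subsidy: 569 - 4.5p = -127 + 1.5p gives p* = 116, q* = 47.
With the rebate, buyers effectively pay pb = ps − 50, where ps is the price sellers receive.
Demand in terms of ps becomes qd = 569 − 4.5(ps − 50) = 794 - 4.5ps. Setting this equal to supply: 794 - 4.5ps = -127 + 1.5ps, so ps = 153.5.
Buyers pay pb = 153.5 − 50 = 103.5; q' = -127 + 1.5·153.5 = 103.25.
The subsidy expands output by 103.25 − 47 = 56.25 past the efficient level; on those units the gap between marginal cost and willingness to pay runs from 0 up to 50.
DWL = ½ × 50 × 56.25 = 1406.25.

Deadweight loss = €1406.25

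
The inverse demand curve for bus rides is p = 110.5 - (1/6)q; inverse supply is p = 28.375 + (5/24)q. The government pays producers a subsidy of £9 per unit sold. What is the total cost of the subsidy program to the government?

Government cost = £2187

Pre-subsidy: 110.5 - (1/6)q = 28.375 + (5/24)q gives q* = 219 and p* = 74.
With the subsidy, sellers receive ps = pb + 9 for each unit, where pb is the price buyers pay.
On the curves, pb = 110.5 - (1/6)q and ps = 28.375 + (5/24)q; the wedge ps − pb = 9 gives 28.375 + (5/24)q − (110.5 - (1/6)q) = 9, so q' = 243.
Then pb = 110.5 − (1/6)·243 = 70 and ps = 28.375 + (5/24)·243 = 79.
Government outlay = subsidy × quantity = 9 × 243 = 2187.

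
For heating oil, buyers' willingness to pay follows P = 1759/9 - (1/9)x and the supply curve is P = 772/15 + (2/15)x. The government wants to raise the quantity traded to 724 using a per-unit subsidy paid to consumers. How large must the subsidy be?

Required subsidy s = 33 per unit

At x = 724, from the demand curve buyers pay Pb = 1759/9 − (1/9)·724 = 115; from the supply curve sellers need Ps = 772/15 + (2/15)·724 = 148.
The subsidy must fill the gap: s = Ps − Pb = 148 − 115 = 33.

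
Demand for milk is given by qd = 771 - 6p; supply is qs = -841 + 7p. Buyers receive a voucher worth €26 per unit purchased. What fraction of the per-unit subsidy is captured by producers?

Pre-subsidy: 771 - 6p = -841 + 7p gives p* = 124, q* = 27.
With the rebate, buyers effectively pay pb = ps − 26, where ps is the price sellers receive.
Demand in terms of ps becomes qd = 771 − 6(ps − 26) = 927 - 6ps. Setting this equal to supply: 927 - 6ps = -841 + 7ps, so ps = 136.
Buyers pay pb = 136 − 26 = 110; q' = -841 + 7·136 = 111.
Buyers' price falls by p* − pb = 124 − 110 = 14; sellers' price rises by ps − p* = 136 − 124 = 12.
So producers capture 12/26 = 6/13 of each unit of subsidy.

Producer share = 6/13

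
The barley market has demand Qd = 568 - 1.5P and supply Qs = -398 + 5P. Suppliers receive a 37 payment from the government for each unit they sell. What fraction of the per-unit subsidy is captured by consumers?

Pre-subsidy: 568 - 1.5P = -398 + 5P gives P* = 1932/13, Q* = 4486/13.
With the subsidy, sellers receive Ps = Pb + 37 for each unit, where Pb is the price buyers pay.
Supply in terms of Pb becomes Qs = -398 + 5(Pb + 37) = -213 + 5Pb. Setting this equal to demand: 568 - 1.5Pb = -213 + 5Pb, so Pb = 1562/13.
Sellers receive Ps = 1562/13 + 37 = 2043/13; Q' = 568 − 1.5·(1562/13) = 5041/13.
Buyers' price falls by P* − Pb = 1932/13 − 1562/13 = 370/13; sellers' price rises by Ps − P* = 2043/13 − 1932/13 = 111/13.
So consumers capture (370/13)/37 = 10/13 of each unit of subsidy.

Consumer share = 10/13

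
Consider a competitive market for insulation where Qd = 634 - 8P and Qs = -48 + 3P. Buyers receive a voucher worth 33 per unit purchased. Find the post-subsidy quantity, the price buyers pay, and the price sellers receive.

Q' = 210; buyers pay 53; sellers receive 86

Pre-subsidy: 634 - 8P = -48 + 3P gives P* = 62, Q* = 138.
With the rebate, buyers effectively pay Pb = Ps − 33, where Ps is the price sellers receive.
Demand in terms of Ps becomes Qd = 634 − 8(Ps − 33) = 898 - 8Ps. Setting this equal to supply: 898 - 8Ps = -48 + 3Ps, so Ps = 86.
Buyers pay Pb = 86 − 33 = 53; Q' = -48 + 3·86 = 210.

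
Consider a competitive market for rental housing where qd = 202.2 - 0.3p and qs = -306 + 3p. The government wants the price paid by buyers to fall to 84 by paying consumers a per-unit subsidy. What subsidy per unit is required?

At a buyer price of 84, quantity demanded is 202.2 − 0.3·84 = 177.
Sellers supply 177 only when they receive ps with -306 + 3·ps = 177, i.e. ps = 161.
s = ps − pb = 161 − 84 = 77.

Required subsidy s = 77 per unit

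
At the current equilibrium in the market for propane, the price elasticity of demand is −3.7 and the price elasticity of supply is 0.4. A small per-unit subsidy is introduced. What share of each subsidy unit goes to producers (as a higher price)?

For a small subsidy around the equilibrium, the benefit split depends on the relative slopes, which at a point are proportional to the elasticities.
Buyer share = εs/(εs + |εd|) = 0.4/(0.4 + 3.7) = 4/41; seller share = |εd|/(εs + |εd|) = 37/41.
So producers capture 37/41 of the subsidy.

Producer share = 37/41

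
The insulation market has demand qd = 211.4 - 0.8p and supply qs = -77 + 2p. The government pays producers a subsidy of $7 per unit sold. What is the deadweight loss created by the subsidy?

Deadweight loss = $14

Pre-subsidy: 211.4 - 0.8p = -77 + 2p gives p* = 103, q* = 129.
With the subsidy, sellers receive ps = pb + 7 for each unit, where pb is the price buyers pay.
Supply in terms of pb becomes qs = -77 + 2(pb + 7) = -63 + 2pb. Setting this equal to demand: 211.4 - 0.8pb = -63 + 2pb, so pb = 98.
Sellers receive ps = 98 + 7 = 105; q' = 211.4 − 0.8·98 = 133.
The subsidy expands output by 133 − 129 = 4 past the efficient level; on those units the gap between marginal cost and willingness to pay runs from 0 up to 7.
DWL = ½ × 7 × 4 = 14.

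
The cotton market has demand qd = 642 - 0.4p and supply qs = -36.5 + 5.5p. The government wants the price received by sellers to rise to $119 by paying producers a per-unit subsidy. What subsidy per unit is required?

At a seller price of 119, quantity supplied is -36.5 + 5.5·119 = 618.
Buyers absorb 618 only when they pay pb with 642 − 0.4·pb = 618, i.e. pb = 60.
s = ps − pb = 119 − 60 = 59.

Required subsidy s = $59 per unit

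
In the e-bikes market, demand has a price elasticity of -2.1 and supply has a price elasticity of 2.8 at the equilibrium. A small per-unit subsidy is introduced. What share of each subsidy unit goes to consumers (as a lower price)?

Consumer share = 4/7

For a small subsidy around the equilibrium, the benefit split depends on the relative slopes, which at a point are proportional to the elasticities.
Buyer share = εs/(εs + |εd|) = 2.8/(2.8 + 2.1) = 4/7; seller share = |εd|/(εs + |εd|) = 3/7.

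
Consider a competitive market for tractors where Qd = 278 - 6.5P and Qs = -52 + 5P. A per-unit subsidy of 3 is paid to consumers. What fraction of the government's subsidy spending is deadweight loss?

Pre-subsidy: 278 - 6.5P = -52 + 5P gives P* = 660/23, Q* = 2104/23.
With the rebate, buyers effectively pay Pb = Ps − 3, where Ps is the price sellers receive.
Demand in terms of Ps becomes Qd = 278 − 6.5(Ps − 3) = 297.5 - 6.5Ps. Setting this equal to supply: 297.5 - 6.5Ps = -52 + 5Ps, so Ps = 699/23.
Buyers pay Pb = 699/23 − 3 = 630/23; Q' = -52 + 5·(699/23) = 2299/23.
ΔCS = ½(2104/23 + 2299/23)(660/23 − 630/23) = 66045/529; ΔPS = ½(2104/23 + 2299/23)(699/23 − 660/23) = 171717/1058.
Government spending = 3 × 2299/23 = 6897/23.
DWL = ½ × 3 × (2299/23 − 2104/23) = 585/46; fraction = (585/46) / (6897/23) = 195/4598.

DWL / government spending = 195/4598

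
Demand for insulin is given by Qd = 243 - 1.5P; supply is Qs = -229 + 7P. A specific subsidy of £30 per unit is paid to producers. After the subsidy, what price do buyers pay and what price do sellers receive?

Buyers pay 524/17; sellers receive 1034/17

Pre-subsidy: 243 - 1.5P = -229 + 7P gives P* = 944/17, Q* = 2715/17.
With the subsidy, sellers receive Ps = Pb + 30 for each unit, where Pb is the price buyers pay.
Supply in terms of Pb becomes Qs = -229 + 7(Pb + 30) = -19 + 7Pb. Setting this equal to demand: 243 - 1.5Pb = -19 + 7Pb, so Pb = 524/17.
Sellers receive Ps = 524/17 + 30 = 1034/17; Q' = 243 − 1.5·(524/17) = 3345/17.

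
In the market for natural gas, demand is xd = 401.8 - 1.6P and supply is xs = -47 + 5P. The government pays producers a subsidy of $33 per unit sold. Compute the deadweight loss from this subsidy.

Pre-subsidy: 401.8 - 1.6P = -47 + 5P gives P* = 68, x* = 293.
With the subsidy, sellers receive Ps = Pb + 33 for each unit, where Pb is the price buyers pay.
Supply in terms of Pb becomes xs = -47 + 5(Pb + 33) = 118 + 5Pb. Setting this equal to demand: 401.8 - 1.6Pb = 118 + 5Pb, so Pb = 43.
Sellers receive Ps = 43 + 33 = 76; x' = 401.8 − 1.6·43 = 333.
The subsidy expands output by 333 − 293 = 40 past the efficient level; on those units the gap between marginal cost and willingness to pay runs from 0 up to 33.
DWL = ½ × 33 × 40 = 660.

Deadweight loss = $660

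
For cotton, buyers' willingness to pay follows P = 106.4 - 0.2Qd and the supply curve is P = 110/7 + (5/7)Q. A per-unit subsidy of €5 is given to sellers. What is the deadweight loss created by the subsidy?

Deadweight loss = €13.671875

Pre-subsidy: 106.4 - 0.2Q = 110/7 + (5/7)Q gives Q* = 99.1875 and P* = 86.5625.
With the subsidy, sellers receive Ps = Pb + 5 for each unit, where Pb is the price buyers pay.
On the curves, Pb = 106.4 - 0.2Q and Ps = 110/7 + (5/7)Q; the wedge Ps − Pb = 5 gives 110/7 + (5/7)Q − (106.4 - 0.2Q) = 5, so Q' = 104.65625.
Then Pb = 106.4 − 0.2·104.65625 = 85.46875 and Ps = 110/7 + (5/7)·104.65625 = 90.46875.
The subsidy expands output by 104.65625 − 99.1875 = 5.46875 past the efficient level; on those units the gap between marginal cost and willingness to pay runs from 0 up to 5.
DWL = ½ × 5 × 5.46875 = 13.671875.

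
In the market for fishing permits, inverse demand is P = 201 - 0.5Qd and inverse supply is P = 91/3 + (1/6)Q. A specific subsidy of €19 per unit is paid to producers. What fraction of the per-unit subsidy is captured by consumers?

Consumer share = 0.75

Pre-subsidy: 201 - 0.5Q = 91/3 + (1/6)Q gives Q* = 256 and P* = 73.
With the subsidy, sellers receive Ps = Pb + 19 for each unit, where Pb is the price buyers pay.
On the curves, Pb = 201 - 0.5Q and Ps = 91/3 + (1/6)Q; the wedge Ps − Pb = 19 gives 91/3 + (1/6)Q − (201 - 0.5Q) = 19, so Q' = 284.5.
Then Pb = 201 − 0.5·284.5 = 58.75 and Ps = 91/3 + (1/6)·284.5 = 77.75.
Buyers' price falls by P* − Pb = 73 − 58.75 = 14.25; sellers' price rises by Ps − P* = 77.75 − 73 = 4.75.
So consumers capture 14.25/19 = 0.75 of each unit of subsidy.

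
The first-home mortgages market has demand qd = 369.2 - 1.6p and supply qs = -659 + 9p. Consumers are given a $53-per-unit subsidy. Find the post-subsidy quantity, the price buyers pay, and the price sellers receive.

Pre-subsidy: 369.2 - 1.6p = -659 + 9p gives p* = 97, q* = 214.
With the rebate, buyers effectively pay pb = ps − 53, where ps is the price sellers receive.
Demand in terms of ps becomes qd = 369.2 − 1.6(ps − 53) = 454 - 1.6ps. Setting this equal to supply: 454 - 1.6ps = -659 + 9ps, so ps = 105.
Buyers pay pb = 105 − 53 = 52; q' = -659 + 9·105 = 286.

q' = 286; buyers pay $52; sellers receive $105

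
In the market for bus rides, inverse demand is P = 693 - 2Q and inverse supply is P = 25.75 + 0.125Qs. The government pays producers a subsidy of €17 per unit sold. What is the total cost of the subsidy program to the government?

Pre-subsidy: 693 - 2Q = 25.75 + 0.125Q gives Q* = 314 and P* = 65.
With the subsidy, sellers receive Ps = Pb + 17 for each unit, where Pb is the price buyers pay.
On the curves, Pb = 693 - 2Q and Ps = 25.75 + 0.125Q; the wedge Ps − Pb = 17 gives 25.75 + 0.125Q − (693 - 2Q) = 17, so Q' = 322.
Then Pb = 693 − 2·322 = 49 and Ps = 25.75 + 0.125·322 = 66.
Government outlay = subsidy × quantity = 17 × 322 = 5474.

Government cost = €5474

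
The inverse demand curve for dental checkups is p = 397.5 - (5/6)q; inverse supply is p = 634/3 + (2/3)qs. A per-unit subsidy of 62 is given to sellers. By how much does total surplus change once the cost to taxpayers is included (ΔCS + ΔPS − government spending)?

Net change in total surplus = -3844/3

Pre-subsidy: 397.5 - (5/6)q = 634/3 + (2/3)q gives q* = 1117/9 and p* = 7940/27.
With the subsidy, sellers receive ps = pb + 62 for each unit, where pb is the price buyers pay.
On the curves, pb = 397.5 - (5/6)q and ps = 634/3 + (2/3)q; the wedge ps − pb = 62 gives 634/3 + (2/3)q − (397.5 - (5/6)q) = 62, so q' = 1489/9.
Then pb = 397.5 − (5/6)·(1489/9) = 7010/27 and ps = 634/3 + (2/3)·(1489/9) = 8684/27.
ΔCS = ½(1117/9 + 1489/9)(7940/27 − 7010/27) = 403930/81; ΔPS = ½(1117/9 + 1489/9)(8684/27 − 7940/27) = 323144/81.
Government spending = 62 × 1489/9 = 92318/9.
Net change = 403930/81 + 323144/81 − 92318/9 = -3844/3. The loss equals the DWL triangle ½·62·124/3.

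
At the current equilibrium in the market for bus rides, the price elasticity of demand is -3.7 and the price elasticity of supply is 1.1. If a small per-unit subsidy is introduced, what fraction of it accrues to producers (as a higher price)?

For a small subsidy around the equilibrium, the benefit split depends on the relative slopes, which at a point are proportional to the elasticities.
Buyer share = εs/(εs + |εd|) = 1.1/(1.1 + 3.7) = 11/48; seller share = |εd|/(εs + |εd|) = 37/48.
So producers capture 37/48 of the subsidy.

Producer share = 37/48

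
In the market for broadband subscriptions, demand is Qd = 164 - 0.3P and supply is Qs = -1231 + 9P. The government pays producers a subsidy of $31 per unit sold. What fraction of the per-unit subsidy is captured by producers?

Producer share = 1/31

Pre-subsidy: 164 - 0.3P = -1231 + 9P gives P* = 150, Q* = 119.
With the subsidy, sellers receive Ps = Pb + 31 for each unit, where Pb is the price buyers pay.
Supply in terms of Pb becomes Qs = -1231 + 9(Pb + 31) = -952 + 9Pb. Setting this equal to demand: 164 - 0.3Pb = -952 + 9Pb, so Pb = 120.
Sellers receive Ps = 120 + 31 = 151; Q' = 164 − 0.3·120 = 128.
Buyers' price falls by P* − Pb = 150 − 120 = 30; sellers' price rises by Ps − P* = 151 − 150 = 1.
So producers capture 1/31 = 1/31 of each unit of subsidy.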